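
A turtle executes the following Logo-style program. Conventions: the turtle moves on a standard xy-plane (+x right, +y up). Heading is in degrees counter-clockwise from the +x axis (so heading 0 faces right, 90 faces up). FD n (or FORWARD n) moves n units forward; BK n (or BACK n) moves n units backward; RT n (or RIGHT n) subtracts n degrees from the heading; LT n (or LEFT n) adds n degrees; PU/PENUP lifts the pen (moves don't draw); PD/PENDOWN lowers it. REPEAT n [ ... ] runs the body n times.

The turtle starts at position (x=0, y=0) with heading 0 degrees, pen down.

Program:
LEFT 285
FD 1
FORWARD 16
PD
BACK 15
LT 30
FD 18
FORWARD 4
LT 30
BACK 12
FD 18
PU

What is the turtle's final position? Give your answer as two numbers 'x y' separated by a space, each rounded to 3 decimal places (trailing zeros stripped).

Answer: 21.87 -19.041

Derivation:
Executing turtle program step by step:
Start: pos=(0,0), heading=0, pen down
LT 285: heading 0 -> 285
FD 1: (0,0) -> (0.259,-0.966) [heading=285, draw]
FD 16: (0.259,-0.966) -> (4.4,-16.421) [heading=285, draw]
PD: pen down
BK 15: (4.4,-16.421) -> (0.518,-1.932) [heading=285, draw]
LT 30: heading 285 -> 315
FD 18: (0.518,-1.932) -> (13.246,-14.66) [heading=315, draw]
FD 4: (13.246,-14.66) -> (16.074,-17.488) [heading=315, draw]
LT 30: heading 315 -> 345
BK 12: (16.074,-17.488) -> (4.483,-14.382) [heading=345, draw]
FD 18: (4.483,-14.382) -> (21.87,-19.041) [heading=345, draw]
PU: pen up
Final: pos=(21.87,-19.041), heading=345, 7 segment(s) drawn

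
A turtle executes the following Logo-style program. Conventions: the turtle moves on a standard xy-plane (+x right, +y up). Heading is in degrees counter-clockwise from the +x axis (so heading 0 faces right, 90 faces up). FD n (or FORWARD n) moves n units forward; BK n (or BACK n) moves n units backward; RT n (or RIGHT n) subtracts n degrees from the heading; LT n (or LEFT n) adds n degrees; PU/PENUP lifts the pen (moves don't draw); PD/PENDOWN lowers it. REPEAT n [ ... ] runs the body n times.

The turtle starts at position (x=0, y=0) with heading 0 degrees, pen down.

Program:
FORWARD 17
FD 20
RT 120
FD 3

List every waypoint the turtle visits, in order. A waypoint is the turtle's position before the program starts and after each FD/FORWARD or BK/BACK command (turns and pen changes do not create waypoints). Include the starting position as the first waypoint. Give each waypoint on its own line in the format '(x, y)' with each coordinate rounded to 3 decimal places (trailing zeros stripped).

Executing turtle program step by step:
Start: pos=(0,0), heading=0, pen down
FD 17: (0,0) -> (17,0) [heading=0, draw]
FD 20: (17,0) -> (37,0) [heading=0, draw]
RT 120: heading 0 -> 240
FD 3: (37,0) -> (35.5,-2.598) [heading=240, draw]
Final: pos=(35.5,-2.598), heading=240, 3 segment(s) drawn
Waypoints (4 total):
(0, 0)
(17, 0)
(37, 0)
(35.5, -2.598)

Answer: (0, 0)
(17, 0)
(37, 0)
(35.5, -2.598)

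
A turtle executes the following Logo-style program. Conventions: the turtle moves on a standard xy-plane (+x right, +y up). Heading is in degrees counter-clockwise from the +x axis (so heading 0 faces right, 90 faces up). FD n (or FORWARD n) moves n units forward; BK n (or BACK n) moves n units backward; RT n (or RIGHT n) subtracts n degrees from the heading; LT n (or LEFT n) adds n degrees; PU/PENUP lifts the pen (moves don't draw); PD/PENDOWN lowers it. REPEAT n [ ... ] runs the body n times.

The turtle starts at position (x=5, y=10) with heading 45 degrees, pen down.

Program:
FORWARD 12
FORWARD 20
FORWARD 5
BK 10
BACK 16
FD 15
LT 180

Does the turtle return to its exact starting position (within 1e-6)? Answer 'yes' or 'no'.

Answer: no

Derivation:
Executing turtle program step by step:
Start: pos=(5,10), heading=45, pen down
FD 12: (5,10) -> (13.485,18.485) [heading=45, draw]
FD 20: (13.485,18.485) -> (27.627,32.627) [heading=45, draw]
FD 5: (27.627,32.627) -> (31.163,36.163) [heading=45, draw]
BK 10: (31.163,36.163) -> (24.092,29.092) [heading=45, draw]
BK 16: (24.092,29.092) -> (12.778,17.778) [heading=45, draw]
FD 15: (12.778,17.778) -> (23.385,28.385) [heading=45, draw]
LT 180: heading 45 -> 225
Final: pos=(23.385,28.385), heading=225, 6 segment(s) drawn

Start position: (5, 10)
Final position: (23.385, 28.385)
Distance = 26; >= 1e-6 -> NOT closed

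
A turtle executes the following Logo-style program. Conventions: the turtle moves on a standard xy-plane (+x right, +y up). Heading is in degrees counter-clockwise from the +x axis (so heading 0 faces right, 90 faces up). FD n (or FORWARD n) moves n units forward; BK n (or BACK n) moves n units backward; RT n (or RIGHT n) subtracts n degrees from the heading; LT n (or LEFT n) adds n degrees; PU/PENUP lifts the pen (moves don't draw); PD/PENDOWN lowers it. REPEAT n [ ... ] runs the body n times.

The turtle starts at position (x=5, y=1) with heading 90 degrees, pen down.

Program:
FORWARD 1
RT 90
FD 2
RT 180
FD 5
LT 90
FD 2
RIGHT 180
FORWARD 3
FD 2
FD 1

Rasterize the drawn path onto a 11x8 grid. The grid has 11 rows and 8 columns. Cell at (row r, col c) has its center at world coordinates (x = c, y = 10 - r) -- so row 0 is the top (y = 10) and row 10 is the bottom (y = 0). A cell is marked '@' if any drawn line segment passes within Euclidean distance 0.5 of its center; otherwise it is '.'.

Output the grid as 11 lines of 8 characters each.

Segment 0: (5,1) -> (5,2)
Segment 1: (5,2) -> (7,2)
Segment 2: (7,2) -> (2,2)
Segment 3: (2,2) -> (2,-0)
Segment 4: (2,-0) -> (2,3)
Segment 5: (2,3) -> (2,5)
Segment 6: (2,5) -> (2,6)

Answer: ........
........
........
........
..@.....
..@.....
..@.....
..@.....
..@@@@@@
..@..@..
..@.....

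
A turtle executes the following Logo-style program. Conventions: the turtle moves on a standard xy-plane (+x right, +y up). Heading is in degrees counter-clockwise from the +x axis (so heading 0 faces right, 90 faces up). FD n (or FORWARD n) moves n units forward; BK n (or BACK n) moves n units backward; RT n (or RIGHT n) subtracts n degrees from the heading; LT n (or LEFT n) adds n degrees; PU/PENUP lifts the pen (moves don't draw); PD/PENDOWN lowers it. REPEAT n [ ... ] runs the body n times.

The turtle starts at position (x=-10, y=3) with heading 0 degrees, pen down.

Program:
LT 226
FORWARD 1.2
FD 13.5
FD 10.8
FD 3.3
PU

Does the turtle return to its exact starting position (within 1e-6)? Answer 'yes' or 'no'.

Answer: no

Derivation:
Executing turtle program step by step:
Start: pos=(-10,3), heading=0, pen down
LT 226: heading 0 -> 226
FD 1.2: (-10,3) -> (-10.834,2.137) [heading=226, draw]
FD 13.5: (-10.834,2.137) -> (-20.211,-7.574) [heading=226, draw]
FD 10.8: (-20.211,-7.574) -> (-27.714,-15.343) [heading=226, draw]
FD 3.3: (-27.714,-15.343) -> (-30.006,-17.717) [heading=226, draw]
PU: pen up
Final: pos=(-30.006,-17.717), heading=226, 4 segment(s) drawn

Start position: (-10, 3)
Final position: (-30.006, -17.717)
Distance = 28.8; >= 1e-6 -> NOT closed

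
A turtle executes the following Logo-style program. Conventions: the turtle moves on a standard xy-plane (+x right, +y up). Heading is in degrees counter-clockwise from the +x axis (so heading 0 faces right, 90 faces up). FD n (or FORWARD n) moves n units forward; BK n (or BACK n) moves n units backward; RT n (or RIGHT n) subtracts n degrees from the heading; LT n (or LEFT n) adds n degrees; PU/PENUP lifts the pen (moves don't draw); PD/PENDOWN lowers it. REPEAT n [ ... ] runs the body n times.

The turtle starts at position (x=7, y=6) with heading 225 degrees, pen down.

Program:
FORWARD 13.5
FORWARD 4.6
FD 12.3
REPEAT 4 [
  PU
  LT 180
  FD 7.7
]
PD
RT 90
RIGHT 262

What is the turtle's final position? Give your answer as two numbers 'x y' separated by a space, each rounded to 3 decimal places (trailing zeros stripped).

Executing turtle program step by step:
Start: pos=(7,6), heading=225, pen down
FD 13.5: (7,6) -> (-2.546,-3.546) [heading=225, draw]
FD 4.6: (-2.546,-3.546) -> (-5.799,-6.799) [heading=225, draw]
FD 12.3: (-5.799,-6.799) -> (-14.496,-15.496) [heading=225, draw]
REPEAT 4 [
  -- iteration 1/4 --
  PU: pen up
  LT 180: heading 225 -> 45
  FD 7.7: (-14.496,-15.496) -> (-9.051,-10.051) [heading=45, move]
  -- iteration 2/4 --
  PU: pen up
  LT 180: heading 45 -> 225
  FD 7.7: (-9.051,-10.051) -> (-14.496,-15.496) [heading=225, move]
  -- iteration 3/4 --
  PU: pen up
  LT 180: heading 225 -> 45
  FD 7.7: (-14.496,-15.496) -> (-9.051,-10.051) [heading=45, move]
  -- iteration 4/4 --
  PU: pen up
  LT 180: heading 45 -> 225
  FD 7.7: (-9.051,-10.051) -> (-14.496,-15.496) [heading=225, move]
]
PD: pen down
RT 90: heading 225 -> 135
RT 262: heading 135 -> 233
Final: pos=(-14.496,-15.496), heading=233, 3 segment(s) drawn

Answer: -14.496 -15.496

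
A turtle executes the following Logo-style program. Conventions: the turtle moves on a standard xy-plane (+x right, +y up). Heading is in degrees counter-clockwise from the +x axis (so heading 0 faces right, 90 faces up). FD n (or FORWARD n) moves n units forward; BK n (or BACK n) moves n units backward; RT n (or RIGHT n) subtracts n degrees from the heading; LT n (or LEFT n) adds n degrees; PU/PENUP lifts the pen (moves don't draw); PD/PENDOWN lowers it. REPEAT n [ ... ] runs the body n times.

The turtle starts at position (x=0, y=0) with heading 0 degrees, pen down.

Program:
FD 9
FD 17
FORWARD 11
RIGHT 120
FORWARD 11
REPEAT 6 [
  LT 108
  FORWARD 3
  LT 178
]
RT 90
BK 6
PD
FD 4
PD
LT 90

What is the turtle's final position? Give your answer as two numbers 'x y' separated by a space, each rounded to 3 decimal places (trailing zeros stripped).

Executing turtle program step by step:
Start: pos=(0,0), heading=0, pen down
FD 9: (0,0) -> (9,0) [heading=0, draw]
FD 17: (9,0) -> (26,0) [heading=0, draw]
FD 11: (26,0) -> (37,0) [heading=0, draw]
RT 120: heading 0 -> 240
FD 11: (37,0) -> (31.5,-9.526) [heading=240, draw]
REPEAT 6 [
  -- iteration 1/6 --
  LT 108: heading 240 -> 348
  FD 3: (31.5,-9.526) -> (34.434,-10.15) [heading=348, draw]
  LT 178: heading 348 -> 166
  -- iteration 2/6 --
  LT 108: heading 166 -> 274
  FD 3: (34.434,-10.15) -> (34.644,-13.143) [heading=274, draw]
  LT 178: heading 274 -> 92
  -- iteration 3/6 --
  LT 108: heading 92 -> 200
  FD 3: (34.644,-13.143) -> (31.825,-14.169) [heading=200, draw]
  LT 178: heading 200 -> 18
  -- iteration 4/6 --
  LT 108: heading 18 -> 126
  FD 3: (31.825,-14.169) -> (30.061,-11.742) [heading=126, draw]
  LT 178: heading 126 -> 304
  -- iteration 5/6 --
  LT 108: heading 304 -> 52
  FD 3: (30.061,-11.742) -> (31.908,-9.378) [heading=52, draw]
  LT 178: heading 52 -> 230
  -- iteration 6/6 --
  LT 108: heading 230 -> 338
  FD 3: (31.908,-9.378) -> (34.69,-10.502) [heading=338, draw]
  LT 178: heading 338 -> 156
]
RT 90: heading 156 -> 66
BK 6: (34.69,-10.502) -> (32.249,-15.983) [heading=66, draw]
PD: pen down
FD 4: (32.249,-15.983) -> (33.876,-12.329) [heading=66, draw]
PD: pen down
LT 90: heading 66 -> 156
Final: pos=(33.876,-12.329), heading=156, 12 segment(s) drawn

Answer: 33.876 -12.329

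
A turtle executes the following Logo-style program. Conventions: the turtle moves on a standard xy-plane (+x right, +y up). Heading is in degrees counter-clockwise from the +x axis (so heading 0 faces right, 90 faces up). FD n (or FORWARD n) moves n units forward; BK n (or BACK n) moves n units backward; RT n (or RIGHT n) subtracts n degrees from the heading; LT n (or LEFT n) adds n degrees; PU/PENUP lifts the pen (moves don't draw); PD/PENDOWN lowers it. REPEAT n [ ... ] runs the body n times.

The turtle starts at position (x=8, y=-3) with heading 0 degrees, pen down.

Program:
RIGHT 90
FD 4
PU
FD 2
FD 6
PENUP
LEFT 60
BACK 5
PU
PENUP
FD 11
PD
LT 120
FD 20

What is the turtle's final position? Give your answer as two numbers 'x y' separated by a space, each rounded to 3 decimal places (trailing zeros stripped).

Answer: 13.196 2

Derivation:
Executing turtle program step by step:
Start: pos=(8,-3), heading=0, pen down
RT 90: heading 0 -> 270
FD 4: (8,-3) -> (8,-7) [heading=270, draw]
PU: pen up
FD 2: (8,-7) -> (8,-9) [heading=270, move]
FD 6: (8,-9) -> (8,-15) [heading=270, move]
PU: pen up
LT 60: heading 270 -> 330
BK 5: (8,-15) -> (3.67,-12.5) [heading=330, move]
PU: pen up
PU: pen up
FD 11: (3.67,-12.5) -> (13.196,-18) [heading=330, move]
PD: pen down
LT 120: heading 330 -> 90
FD 20: (13.196,-18) -> (13.196,2) [heading=90, draw]
Final: pos=(13.196,2), heading=90, 2 segment(s) drawn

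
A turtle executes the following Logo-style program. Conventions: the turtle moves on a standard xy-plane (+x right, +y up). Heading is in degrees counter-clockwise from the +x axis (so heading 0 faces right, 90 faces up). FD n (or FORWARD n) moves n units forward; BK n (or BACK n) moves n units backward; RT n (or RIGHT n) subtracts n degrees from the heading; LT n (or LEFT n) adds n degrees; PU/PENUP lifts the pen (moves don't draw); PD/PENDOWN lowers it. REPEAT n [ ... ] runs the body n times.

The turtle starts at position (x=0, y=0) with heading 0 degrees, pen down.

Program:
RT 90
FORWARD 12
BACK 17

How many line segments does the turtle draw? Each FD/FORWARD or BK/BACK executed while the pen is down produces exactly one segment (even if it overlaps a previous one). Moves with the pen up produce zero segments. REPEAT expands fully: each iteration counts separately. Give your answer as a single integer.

Answer: 2

Derivation:
Executing turtle program step by step:
Start: pos=(0,0), heading=0, pen down
RT 90: heading 0 -> 270
FD 12: (0,0) -> (0,-12) [heading=270, draw]
BK 17: (0,-12) -> (0,5) [heading=270, draw]
Final: pos=(0,5), heading=270, 2 segment(s) drawn
Segments drawn: 2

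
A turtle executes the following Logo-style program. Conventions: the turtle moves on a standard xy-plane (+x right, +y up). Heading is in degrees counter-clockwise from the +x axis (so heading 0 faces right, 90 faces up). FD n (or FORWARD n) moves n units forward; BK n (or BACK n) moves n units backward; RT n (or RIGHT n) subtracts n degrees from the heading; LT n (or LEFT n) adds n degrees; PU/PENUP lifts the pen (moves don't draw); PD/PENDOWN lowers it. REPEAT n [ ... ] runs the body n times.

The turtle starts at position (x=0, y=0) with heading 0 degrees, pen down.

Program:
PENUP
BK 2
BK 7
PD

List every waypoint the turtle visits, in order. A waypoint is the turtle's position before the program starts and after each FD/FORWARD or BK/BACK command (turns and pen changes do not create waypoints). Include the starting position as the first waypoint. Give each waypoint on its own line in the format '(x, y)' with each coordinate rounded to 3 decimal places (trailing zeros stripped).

Executing turtle program step by step:
Start: pos=(0,0), heading=0, pen down
PU: pen up
BK 2: (0,0) -> (-2,0) [heading=0, move]
BK 7: (-2,0) -> (-9,0) [heading=0, move]
PD: pen down
Final: pos=(-9,0), heading=0, 0 segment(s) drawn
Waypoints (3 total):
(0, 0)
(-2, 0)
(-9, 0)

Answer: (0, 0)
(-2, 0)
(-9, 0)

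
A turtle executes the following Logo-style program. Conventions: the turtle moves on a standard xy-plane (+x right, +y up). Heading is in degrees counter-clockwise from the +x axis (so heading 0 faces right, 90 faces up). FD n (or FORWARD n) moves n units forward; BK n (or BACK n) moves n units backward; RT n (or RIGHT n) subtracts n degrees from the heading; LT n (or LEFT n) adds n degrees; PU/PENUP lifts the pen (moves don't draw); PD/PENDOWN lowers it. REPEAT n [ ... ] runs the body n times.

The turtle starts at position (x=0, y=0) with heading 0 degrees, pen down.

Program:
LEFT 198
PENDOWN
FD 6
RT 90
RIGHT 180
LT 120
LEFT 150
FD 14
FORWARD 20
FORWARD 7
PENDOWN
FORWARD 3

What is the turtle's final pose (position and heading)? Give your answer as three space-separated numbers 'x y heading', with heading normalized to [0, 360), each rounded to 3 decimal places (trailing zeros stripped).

Executing turtle program step by step:
Start: pos=(0,0), heading=0, pen down
LT 198: heading 0 -> 198
PD: pen down
FD 6: (0,0) -> (-5.706,-1.854) [heading=198, draw]
RT 90: heading 198 -> 108
RT 180: heading 108 -> 288
LT 120: heading 288 -> 48
LT 150: heading 48 -> 198
FD 14: (-5.706,-1.854) -> (-19.021,-6.18) [heading=198, draw]
FD 20: (-19.021,-6.18) -> (-38.042,-12.361) [heading=198, draw]
FD 7: (-38.042,-12.361) -> (-44.7,-14.524) [heading=198, draw]
PD: pen down
FD 3: (-44.7,-14.524) -> (-47.553,-15.451) [heading=198, draw]
Final: pos=(-47.553,-15.451), heading=198, 5 segment(s) drawn

Answer: -47.553 -15.451 198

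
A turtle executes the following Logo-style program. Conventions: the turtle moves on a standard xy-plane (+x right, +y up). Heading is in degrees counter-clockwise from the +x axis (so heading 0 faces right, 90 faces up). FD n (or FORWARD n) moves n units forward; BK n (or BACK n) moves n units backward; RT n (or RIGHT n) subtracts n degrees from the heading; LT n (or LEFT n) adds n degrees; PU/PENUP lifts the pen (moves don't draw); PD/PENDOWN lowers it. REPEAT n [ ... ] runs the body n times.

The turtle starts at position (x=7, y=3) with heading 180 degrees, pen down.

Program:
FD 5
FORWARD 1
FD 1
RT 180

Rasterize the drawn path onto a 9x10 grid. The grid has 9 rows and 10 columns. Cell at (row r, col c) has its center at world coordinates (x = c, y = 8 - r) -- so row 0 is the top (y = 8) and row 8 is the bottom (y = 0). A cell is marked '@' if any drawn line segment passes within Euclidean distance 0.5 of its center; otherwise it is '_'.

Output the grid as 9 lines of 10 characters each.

Answer: __________
__________
__________
__________
__________
@@@@@@@@__
__________
__________
__________

Derivation:
Segment 0: (7,3) -> (2,3)
Segment 1: (2,3) -> (1,3)
Segment 2: (1,3) -> (0,3)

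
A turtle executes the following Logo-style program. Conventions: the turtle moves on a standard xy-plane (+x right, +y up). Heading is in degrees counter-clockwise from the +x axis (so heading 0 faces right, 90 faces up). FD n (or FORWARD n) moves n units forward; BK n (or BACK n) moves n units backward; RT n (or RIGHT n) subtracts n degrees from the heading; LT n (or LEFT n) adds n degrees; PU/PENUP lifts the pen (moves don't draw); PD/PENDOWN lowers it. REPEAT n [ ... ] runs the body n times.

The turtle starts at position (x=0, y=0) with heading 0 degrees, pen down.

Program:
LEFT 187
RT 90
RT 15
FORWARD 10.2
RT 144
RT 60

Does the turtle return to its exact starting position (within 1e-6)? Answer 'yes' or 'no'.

Answer: no

Derivation:
Executing turtle program step by step:
Start: pos=(0,0), heading=0, pen down
LT 187: heading 0 -> 187
RT 90: heading 187 -> 97
RT 15: heading 97 -> 82
FD 10.2: (0,0) -> (1.42,10.101) [heading=82, draw]
RT 144: heading 82 -> 298
RT 60: heading 298 -> 238
Final: pos=(1.42,10.101), heading=238, 1 segment(s) drawn

Start position: (0, 0)
Final position: (1.42, 10.101)
Distance = 10.2; >= 1e-6 -> NOT closed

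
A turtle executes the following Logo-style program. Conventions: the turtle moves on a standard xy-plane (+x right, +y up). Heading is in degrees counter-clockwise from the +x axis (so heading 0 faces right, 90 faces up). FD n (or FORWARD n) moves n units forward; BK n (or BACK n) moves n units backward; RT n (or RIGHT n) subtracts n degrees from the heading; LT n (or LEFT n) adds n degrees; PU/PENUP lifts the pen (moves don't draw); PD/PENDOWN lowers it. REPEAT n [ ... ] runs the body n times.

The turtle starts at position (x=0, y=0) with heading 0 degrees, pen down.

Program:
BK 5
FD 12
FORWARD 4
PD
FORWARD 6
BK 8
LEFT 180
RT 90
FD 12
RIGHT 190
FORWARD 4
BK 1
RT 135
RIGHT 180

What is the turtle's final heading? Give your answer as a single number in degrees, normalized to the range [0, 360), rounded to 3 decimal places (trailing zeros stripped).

Executing turtle program step by step:
Start: pos=(0,0), heading=0, pen down
BK 5: (0,0) -> (-5,0) [heading=0, draw]
FD 12: (-5,0) -> (7,0) [heading=0, draw]
FD 4: (7,0) -> (11,0) [heading=0, draw]
PD: pen down
FD 6: (11,0) -> (17,0) [heading=0, draw]
BK 8: (17,0) -> (9,0) [heading=0, draw]
LT 180: heading 0 -> 180
RT 90: heading 180 -> 90
FD 12: (9,0) -> (9,12) [heading=90, draw]
RT 190: heading 90 -> 260
FD 4: (9,12) -> (8.305,8.061) [heading=260, draw]
BK 1: (8.305,8.061) -> (8.479,9.046) [heading=260, draw]
RT 135: heading 260 -> 125
RT 180: heading 125 -> 305
Final: pos=(8.479,9.046), heading=305, 8 segment(s) drawn

Answer: 305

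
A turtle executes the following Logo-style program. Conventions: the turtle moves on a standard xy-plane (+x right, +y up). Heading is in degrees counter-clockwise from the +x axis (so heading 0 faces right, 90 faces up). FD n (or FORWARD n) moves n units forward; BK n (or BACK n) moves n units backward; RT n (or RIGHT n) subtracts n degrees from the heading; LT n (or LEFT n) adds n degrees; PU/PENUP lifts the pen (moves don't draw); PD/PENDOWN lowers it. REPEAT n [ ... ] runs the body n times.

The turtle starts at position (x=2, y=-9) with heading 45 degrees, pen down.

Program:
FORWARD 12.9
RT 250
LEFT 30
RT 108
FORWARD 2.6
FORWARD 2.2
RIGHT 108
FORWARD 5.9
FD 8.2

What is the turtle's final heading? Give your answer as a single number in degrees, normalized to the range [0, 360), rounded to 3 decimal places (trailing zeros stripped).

Executing turtle program step by step:
Start: pos=(2,-9), heading=45, pen down
FD 12.9: (2,-9) -> (11.122,0.122) [heading=45, draw]
RT 250: heading 45 -> 155
LT 30: heading 155 -> 185
RT 108: heading 185 -> 77
FD 2.6: (11.122,0.122) -> (11.707,2.655) [heading=77, draw]
FD 2.2: (11.707,2.655) -> (12.201,4.799) [heading=77, draw]
RT 108: heading 77 -> 329
FD 5.9: (12.201,4.799) -> (17.259,1.76) [heading=329, draw]
FD 8.2: (17.259,1.76) -> (24.288,-2.463) [heading=329, draw]
Final: pos=(24.288,-2.463), heading=329, 5 segment(s) drawn

Answer: 329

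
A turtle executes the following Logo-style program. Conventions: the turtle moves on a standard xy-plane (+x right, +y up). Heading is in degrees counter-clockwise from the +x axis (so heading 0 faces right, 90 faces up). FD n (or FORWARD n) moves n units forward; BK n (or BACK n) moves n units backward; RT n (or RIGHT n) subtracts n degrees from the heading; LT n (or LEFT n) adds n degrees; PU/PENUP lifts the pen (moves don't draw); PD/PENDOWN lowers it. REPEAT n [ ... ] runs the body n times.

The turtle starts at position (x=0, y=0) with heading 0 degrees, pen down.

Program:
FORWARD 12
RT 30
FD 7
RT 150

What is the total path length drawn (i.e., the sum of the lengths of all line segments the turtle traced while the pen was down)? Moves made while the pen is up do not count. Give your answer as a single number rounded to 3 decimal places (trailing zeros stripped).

Executing turtle program step by step:
Start: pos=(0,0), heading=0, pen down
FD 12: (0,0) -> (12,0) [heading=0, draw]
RT 30: heading 0 -> 330
FD 7: (12,0) -> (18.062,-3.5) [heading=330, draw]
RT 150: heading 330 -> 180
Final: pos=(18.062,-3.5), heading=180, 2 segment(s) drawn

Segment lengths:
  seg 1: (0,0) -> (12,0), length = 12
  seg 2: (12,0) -> (18.062,-3.5), length = 7
Total = 19

Answer: 19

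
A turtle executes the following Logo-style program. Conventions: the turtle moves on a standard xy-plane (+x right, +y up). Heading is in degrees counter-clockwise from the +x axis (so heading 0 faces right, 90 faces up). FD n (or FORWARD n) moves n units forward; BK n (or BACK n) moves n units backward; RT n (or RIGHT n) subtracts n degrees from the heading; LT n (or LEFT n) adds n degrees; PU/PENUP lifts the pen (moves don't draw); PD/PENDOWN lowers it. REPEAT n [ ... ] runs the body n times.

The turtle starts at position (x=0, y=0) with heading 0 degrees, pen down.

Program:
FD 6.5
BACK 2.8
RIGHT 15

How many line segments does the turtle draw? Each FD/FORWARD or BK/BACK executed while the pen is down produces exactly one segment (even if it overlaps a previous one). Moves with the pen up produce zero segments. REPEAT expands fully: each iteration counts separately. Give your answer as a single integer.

Executing turtle program step by step:
Start: pos=(0,0), heading=0, pen down
FD 6.5: (0,0) -> (6.5,0) [heading=0, draw]
BK 2.8: (6.5,0) -> (3.7,0) [heading=0, draw]
RT 15: heading 0 -> 345
Final: pos=(3.7,0), heading=345, 2 segment(s) drawn
Segments drawn: 2

Answer: 2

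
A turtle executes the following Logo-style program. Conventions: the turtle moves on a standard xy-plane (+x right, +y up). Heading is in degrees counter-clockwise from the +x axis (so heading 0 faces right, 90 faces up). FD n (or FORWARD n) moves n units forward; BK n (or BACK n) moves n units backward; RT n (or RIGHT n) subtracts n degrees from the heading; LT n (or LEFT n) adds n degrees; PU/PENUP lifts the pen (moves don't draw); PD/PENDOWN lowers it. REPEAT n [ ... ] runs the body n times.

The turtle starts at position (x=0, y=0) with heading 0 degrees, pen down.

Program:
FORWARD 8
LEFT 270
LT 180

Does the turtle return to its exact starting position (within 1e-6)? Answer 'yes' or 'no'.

Answer: no

Derivation:
Executing turtle program step by step:
Start: pos=(0,0), heading=0, pen down
FD 8: (0,0) -> (8,0) [heading=0, draw]
LT 270: heading 0 -> 270
LT 180: heading 270 -> 90
Final: pos=(8,0), heading=90, 1 segment(s) drawn

Start position: (0, 0)
Final position: (8, 0)
Distance = 8; >= 1e-6 -> NOT closed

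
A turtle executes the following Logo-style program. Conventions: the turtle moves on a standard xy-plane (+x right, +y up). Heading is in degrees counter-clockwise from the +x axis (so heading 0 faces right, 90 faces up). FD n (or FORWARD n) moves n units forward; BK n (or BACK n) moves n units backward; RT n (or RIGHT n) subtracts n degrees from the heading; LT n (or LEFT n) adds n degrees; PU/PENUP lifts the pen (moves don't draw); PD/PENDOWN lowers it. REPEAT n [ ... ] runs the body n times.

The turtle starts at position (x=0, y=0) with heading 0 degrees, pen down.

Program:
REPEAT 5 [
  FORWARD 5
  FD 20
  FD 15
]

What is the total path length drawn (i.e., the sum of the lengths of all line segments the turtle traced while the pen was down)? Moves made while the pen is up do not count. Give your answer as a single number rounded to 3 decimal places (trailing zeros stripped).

Answer: 200

Derivation:
Executing turtle program step by step:
Start: pos=(0,0), heading=0, pen down
REPEAT 5 [
  -- iteration 1/5 --
  FD 5: (0,0) -> (5,0) [heading=0, draw]
  FD 20: (5,0) -> (25,0) [heading=0, draw]
  FD 15: (25,0) -> (40,0) [heading=0, draw]
  -- iteration 2/5 --
  FD 5: (40,0) -> (45,0) [heading=0, draw]
  FD 20: (45,0) -> (65,0) [heading=0, draw]
  FD 15: (65,0) -> (80,0) [heading=0, draw]
  -- iteration 3/5 --
  FD 5: (80,0) -> (85,0) [heading=0, draw]
  FD 20: (85,0) -> (105,0) [heading=0, draw]
  FD 15: (105,0) -> (120,0) [heading=0, draw]
  -- iteration 4/5 --
  FD 5: (120,0) -> (125,0) [heading=0, draw]
  FD 20: (125,0) -> (145,0) [heading=0, draw]
  FD 15: (145,0) -> (160,0) [heading=0, draw]
  -- iteration 5/5 --
  FD 5: (160,0) -> (165,0) [heading=0, draw]
  FD 20: (165,0) -> (185,0) [heading=0, draw]
  FD 15: (185,0) -> (200,0) [heading=0, draw]
]
Final: pos=(200,0), heading=0, 15 segment(s) drawn

Segment lengths:
  seg 1: (0,0) -> (5,0), length = 5
  seg 2: (5,0) -> (25,0), length = 20
  seg 3: (25,0) -> (40,0), length = 15
  seg 4: (40,0) -> (45,0), length = 5
  seg 5: (45,0) -> (65,0), length = 20
  seg 6: (65,0) -> (80,0), length = 15
  seg 7: (80,0) -> (85,0), length = 5
  seg 8: (85,0) -> (105,0), length = 20
  seg 9: (105,0) -> (120,0), length = 15
  seg 10: (120,0) -> (125,0), length = 5
  seg 11: (125,0) -> (145,0), length = 20
  seg 12: (145,0) -> (160,0), length = 15
  seg 13: (160,0) -> (165,0), length = 5
  seg 14: (165,0) -> (185,0), length = 20
  seg 15: (185,0) -> (200,0), length = 15
Total = 200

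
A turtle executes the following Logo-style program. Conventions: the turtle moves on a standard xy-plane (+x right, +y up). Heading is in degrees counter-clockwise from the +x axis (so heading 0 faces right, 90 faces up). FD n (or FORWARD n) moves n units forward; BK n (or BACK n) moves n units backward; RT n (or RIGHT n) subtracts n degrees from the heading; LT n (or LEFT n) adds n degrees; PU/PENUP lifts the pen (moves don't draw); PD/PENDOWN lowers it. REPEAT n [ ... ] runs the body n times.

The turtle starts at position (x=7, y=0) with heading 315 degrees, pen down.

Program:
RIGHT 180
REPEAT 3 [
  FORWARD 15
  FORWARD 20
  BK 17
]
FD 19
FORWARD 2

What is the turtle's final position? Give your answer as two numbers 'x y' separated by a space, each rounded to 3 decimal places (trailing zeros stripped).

Executing turtle program step by step:
Start: pos=(7,0), heading=315, pen down
RT 180: heading 315 -> 135
REPEAT 3 [
  -- iteration 1/3 --
  FD 15: (7,0) -> (-3.607,10.607) [heading=135, draw]
  FD 20: (-3.607,10.607) -> (-17.749,24.749) [heading=135, draw]
  BK 17: (-17.749,24.749) -> (-5.728,12.728) [heading=135, draw]
  -- iteration 2/3 --
  FD 15: (-5.728,12.728) -> (-16.335,23.335) [heading=135, draw]
  FD 20: (-16.335,23.335) -> (-30.477,37.477) [heading=135, draw]
  BK 17: (-30.477,37.477) -> (-18.456,25.456) [heading=135, draw]
  -- iteration 3/3 --
  FD 15: (-18.456,25.456) -> (-29.062,36.062) [heading=135, draw]
  FD 20: (-29.062,36.062) -> (-43.205,50.205) [heading=135, draw]
  BK 17: (-43.205,50.205) -> (-31.184,38.184) [heading=135, draw]
]
FD 19: (-31.184,38.184) -> (-44.619,51.619) [heading=135, draw]
FD 2: (-44.619,51.619) -> (-46.033,53.033) [heading=135, draw]
Final: pos=(-46.033,53.033), heading=135, 11 segment(s) drawn

Answer: -46.033 53.033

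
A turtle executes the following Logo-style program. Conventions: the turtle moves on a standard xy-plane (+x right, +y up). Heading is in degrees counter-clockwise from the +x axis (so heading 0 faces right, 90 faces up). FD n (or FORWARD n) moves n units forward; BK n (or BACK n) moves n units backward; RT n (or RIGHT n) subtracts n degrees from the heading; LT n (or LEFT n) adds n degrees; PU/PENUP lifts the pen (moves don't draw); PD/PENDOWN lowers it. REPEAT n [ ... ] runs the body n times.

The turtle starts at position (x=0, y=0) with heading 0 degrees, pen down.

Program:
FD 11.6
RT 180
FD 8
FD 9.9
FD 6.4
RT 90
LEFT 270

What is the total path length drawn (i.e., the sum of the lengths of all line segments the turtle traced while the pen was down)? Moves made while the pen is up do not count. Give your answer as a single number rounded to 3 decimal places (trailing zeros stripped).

Answer: 35.9

Derivation:
Executing turtle program step by step:
Start: pos=(0,0), heading=0, pen down
FD 11.6: (0,0) -> (11.6,0) [heading=0, draw]
RT 180: heading 0 -> 180
FD 8: (11.6,0) -> (3.6,0) [heading=180, draw]
FD 9.9: (3.6,0) -> (-6.3,0) [heading=180, draw]
FD 6.4: (-6.3,0) -> (-12.7,0) [heading=180, draw]
RT 90: heading 180 -> 90
LT 270: heading 90 -> 0
Final: pos=(-12.7,0), heading=0, 4 segment(s) drawn

Segment lengths:
  seg 1: (0,0) -> (11.6,0), length = 11.6
  seg 2: (11.6,0) -> (3.6,0), length = 8
  seg 3: (3.6,0) -> (-6.3,0), length = 9.9
  seg 4: (-6.3,0) -> (-12.7,0), length = 6.4
Total = 35.9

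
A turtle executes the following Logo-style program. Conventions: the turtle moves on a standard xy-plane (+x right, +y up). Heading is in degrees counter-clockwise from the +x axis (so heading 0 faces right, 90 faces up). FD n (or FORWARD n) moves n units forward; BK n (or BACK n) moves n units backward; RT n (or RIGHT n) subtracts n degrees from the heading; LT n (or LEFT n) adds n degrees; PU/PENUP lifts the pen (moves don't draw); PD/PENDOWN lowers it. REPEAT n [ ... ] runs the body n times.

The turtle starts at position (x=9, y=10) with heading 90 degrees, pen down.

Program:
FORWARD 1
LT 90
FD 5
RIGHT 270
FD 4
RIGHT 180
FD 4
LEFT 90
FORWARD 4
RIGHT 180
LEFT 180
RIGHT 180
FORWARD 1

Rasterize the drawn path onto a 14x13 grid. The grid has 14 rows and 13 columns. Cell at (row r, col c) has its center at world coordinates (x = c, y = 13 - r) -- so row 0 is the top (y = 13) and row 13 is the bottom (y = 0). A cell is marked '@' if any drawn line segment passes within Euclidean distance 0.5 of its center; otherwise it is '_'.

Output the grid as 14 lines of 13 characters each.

Answer: _____________
_____________
@@@@@@@@@@___
____@____@___
____@________
____@________
____@________
_____________
_____________
_____________
_____________
_____________
_____________
_____________

Derivation:
Segment 0: (9,10) -> (9,11)
Segment 1: (9,11) -> (4,11)
Segment 2: (4,11) -> (4,7)
Segment 3: (4,7) -> (4,11)
Segment 4: (4,11) -> (-0,11)
Segment 5: (-0,11) -> (1,11)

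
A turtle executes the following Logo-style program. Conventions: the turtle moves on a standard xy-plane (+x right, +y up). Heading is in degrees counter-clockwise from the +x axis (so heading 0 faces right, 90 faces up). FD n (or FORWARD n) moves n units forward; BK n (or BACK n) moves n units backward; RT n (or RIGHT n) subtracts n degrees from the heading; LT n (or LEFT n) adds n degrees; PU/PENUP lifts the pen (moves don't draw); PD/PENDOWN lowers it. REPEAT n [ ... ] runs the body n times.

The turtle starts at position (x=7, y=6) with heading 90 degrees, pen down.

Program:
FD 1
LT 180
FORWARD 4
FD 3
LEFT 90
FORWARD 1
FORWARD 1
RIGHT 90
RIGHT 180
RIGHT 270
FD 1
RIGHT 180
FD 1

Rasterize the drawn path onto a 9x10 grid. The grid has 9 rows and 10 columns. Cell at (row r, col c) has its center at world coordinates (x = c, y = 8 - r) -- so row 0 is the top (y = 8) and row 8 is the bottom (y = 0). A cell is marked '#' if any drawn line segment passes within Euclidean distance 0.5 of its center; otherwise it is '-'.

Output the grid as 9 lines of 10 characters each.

Segment 0: (7,6) -> (7,7)
Segment 1: (7,7) -> (7,3)
Segment 2: (7,3) -> (7,0)
Segment 3: (7,0) -> (8,-0)
Segment 4: (8,-0) -> (9,-0)
Segment 5: (9,-0) -> (8,-0)
Segment 6: (8,-0) -> (9,-0)

Answer: ----------
-------#--
-------#--
-------#--
-------#--
-------#--
-------#--
-------#--
-------###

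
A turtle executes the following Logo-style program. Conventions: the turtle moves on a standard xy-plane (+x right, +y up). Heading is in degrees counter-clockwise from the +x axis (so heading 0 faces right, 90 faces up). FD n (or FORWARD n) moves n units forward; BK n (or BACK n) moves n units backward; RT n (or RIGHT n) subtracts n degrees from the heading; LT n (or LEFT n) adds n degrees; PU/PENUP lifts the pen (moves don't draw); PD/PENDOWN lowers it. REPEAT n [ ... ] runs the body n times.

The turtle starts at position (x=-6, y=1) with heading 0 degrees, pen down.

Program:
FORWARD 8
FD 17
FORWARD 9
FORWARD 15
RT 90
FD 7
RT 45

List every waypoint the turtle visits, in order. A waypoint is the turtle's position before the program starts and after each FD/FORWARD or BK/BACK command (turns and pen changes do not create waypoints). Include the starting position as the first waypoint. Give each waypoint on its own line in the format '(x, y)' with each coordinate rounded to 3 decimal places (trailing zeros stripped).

Answer: (-6, 1)
(2, 1)
(19, 1)
(28, 1)
(43, 1)
(43, -6)

Derivation:
Executing turtle program step by step:
Start: pos=(-6,1), heading=0, pen down
FD 8: (-6,1) -> (2,1) [heading=0, draw]
FD 17: (2,1) -> (19,1) [heading=0, draw]
FD 9: (19,1) -> (28,1) [heading=0, draw]
FD 15: (28,1) -> (43,1) [heading=0, draw]
RT 90: heading 0 -> 270
FD 7: (43,1) -> (43,-6) [heading=270, draw]
RT 45: heading 270 -> 225
Final: pos=(43,-6), heading=225, 5 segment(s) drawn
Waypoints (6 total):
(-6, 1)
(2, 1)
(19, 1)
(28, 1)
(43, 1)
(43, -6)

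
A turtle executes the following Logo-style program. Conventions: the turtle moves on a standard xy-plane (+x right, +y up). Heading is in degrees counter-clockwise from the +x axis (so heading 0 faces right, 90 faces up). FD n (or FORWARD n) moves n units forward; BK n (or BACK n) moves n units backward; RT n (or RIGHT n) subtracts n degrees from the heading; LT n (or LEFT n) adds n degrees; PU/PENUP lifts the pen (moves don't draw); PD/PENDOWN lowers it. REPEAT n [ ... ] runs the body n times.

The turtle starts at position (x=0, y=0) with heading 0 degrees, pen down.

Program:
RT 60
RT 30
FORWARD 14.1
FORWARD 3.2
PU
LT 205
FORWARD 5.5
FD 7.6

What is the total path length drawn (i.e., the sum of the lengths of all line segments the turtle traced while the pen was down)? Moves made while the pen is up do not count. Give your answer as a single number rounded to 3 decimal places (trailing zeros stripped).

Executing turtle program step by step:
Start: pos=(0,0), heading=0, pen down
RT 60: heading 0 -> 300
RT 30: heading 300 -> 270
FD 14.1: (0,0) -> (0,-14.1) [heading=270, draw]
FD 3.2: (0,-14.1) -> (0,-17.3) [heading=270, draw]
PU: pen up
LT 205: heading 270 -> 115
FD 5.5: (0,-17.3) -> (-2.324,-12.315) [heading=115, move]
FD 7.6: (-2.324,-12.315) -> (-5.536,-5.427) [heading=115, move]
Final: pos=(-5.536,-5.427), heading=115, 2 segment(s) drawn

Segment lengths:
  seg 1: (0,0) -> (0,-14.1), length = 14.1
  seg 2: (0,-14.1) -> (0,-17.3), length = 3.2
Total = 17.3

Answer: 17.3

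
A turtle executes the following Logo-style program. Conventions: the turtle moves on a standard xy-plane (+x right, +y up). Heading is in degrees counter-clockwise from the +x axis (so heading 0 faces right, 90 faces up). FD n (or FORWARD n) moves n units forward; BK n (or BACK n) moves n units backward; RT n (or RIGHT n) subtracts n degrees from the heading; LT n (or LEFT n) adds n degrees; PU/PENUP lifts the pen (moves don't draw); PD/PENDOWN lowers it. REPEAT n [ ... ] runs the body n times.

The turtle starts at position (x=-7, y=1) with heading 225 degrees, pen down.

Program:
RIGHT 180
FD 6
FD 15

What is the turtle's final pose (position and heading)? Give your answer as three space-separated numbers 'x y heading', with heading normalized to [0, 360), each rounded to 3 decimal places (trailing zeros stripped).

Executing turtle program step by step:
Start: pos=(-7,1), heading=225, pen down
RT 180: heading 225 -> 45
FD 6: (-7,1) -> (-2.757,5.243) [heading=45, draw]
FD 15: (-2.757,5.243) -> (7.849,15.849) [heading=45, draw]
Final: pos=(7.849,15.849), heading=45, 2 segment(s) drawn

Answer: 7.849 15.849 45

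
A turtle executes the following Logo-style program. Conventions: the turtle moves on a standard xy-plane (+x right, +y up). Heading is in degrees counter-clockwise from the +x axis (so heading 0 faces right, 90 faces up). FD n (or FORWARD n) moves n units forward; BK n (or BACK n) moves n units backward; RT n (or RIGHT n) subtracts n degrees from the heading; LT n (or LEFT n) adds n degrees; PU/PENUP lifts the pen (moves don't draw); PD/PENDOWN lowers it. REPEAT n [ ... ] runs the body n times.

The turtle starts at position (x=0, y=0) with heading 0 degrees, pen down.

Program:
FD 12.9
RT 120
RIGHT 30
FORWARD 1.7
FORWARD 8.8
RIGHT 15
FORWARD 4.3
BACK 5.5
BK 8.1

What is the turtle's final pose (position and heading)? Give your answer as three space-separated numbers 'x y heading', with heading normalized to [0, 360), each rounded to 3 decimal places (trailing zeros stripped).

Executing turtle program step by step:
Start: pos=(0,0), heading=0, pen down
FD 12.9: (0,0) -> (12.9,0) [heading=0, draw]
RT 120: heading 0 -> 240
RT 30: heading 240 -> 210
FD 1.7: (12.9,0) -> (11.428,-0.85) [heading=210, draw]
FD 8.8: (11.428,-0.85) -> (3.807,-5.25) [heading=210, draw]
RT 15: heading 210 -> 195
FD 4.3: (3.807,-5.25) -> (-0.347,-6.363) [heading=195, draw]
BK 5.5: (-0.347,-6.363) -> (4.966,-4.939) [heading=195, draw]
BK 8.1: (4.966,-4.939) -> (12.79,-2.843) [heading=195, draw]
Final: pos=(12.79,-2.843), heading=195, 6 segment(s) drawn

Answer: 12.79 -2.843 195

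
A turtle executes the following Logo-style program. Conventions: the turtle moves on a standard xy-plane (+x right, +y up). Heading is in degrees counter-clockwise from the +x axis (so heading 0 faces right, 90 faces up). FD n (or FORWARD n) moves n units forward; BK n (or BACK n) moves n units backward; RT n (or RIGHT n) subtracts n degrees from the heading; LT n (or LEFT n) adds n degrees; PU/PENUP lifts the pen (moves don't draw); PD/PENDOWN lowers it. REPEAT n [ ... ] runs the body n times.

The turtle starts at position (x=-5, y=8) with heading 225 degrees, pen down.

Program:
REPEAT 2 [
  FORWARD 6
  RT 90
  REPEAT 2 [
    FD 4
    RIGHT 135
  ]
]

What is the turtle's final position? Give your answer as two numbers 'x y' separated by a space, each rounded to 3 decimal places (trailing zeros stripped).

Answer: -11.142 5.172

Derivation:
Executing turtle program step by step:
Start: pos=(-5,8), heading=225, pen down
REPEAT 2 [
  -- iteration 1/2 --
  FD 6: (-5,8) -> (-9.243,3.757) [heading=225, draw]
  RT 90: heading 225 -> 135
  REPEAT 2 [
    -- iteration 1/2 --
    FD 4: (-9.243,3.757) -> (-12.071,6.586) [heading=135, draw]
    RT 135: heading 135 -> 0
    -- iteration 2/2 --
    FD 4: (-12.071,6.586) -> (-8.071,6.586) [heading=0, draw]
    RT 135: heading 0 -> 225
  ]
  -- iteration 2/2 --
  FD 6: (-8.071,6.586) -> (-12.314,2.343) [heading=225, draw]
  RT 90: heading 225 -> 135
  REPEAT 2 [
    -- iteration 1/2 --
    FD 4: (-12.314,2.343) -> (-15.142,5.172) [heading=135, draw]
    RT 135: heading 135 -> 0
    -- iteration 2/2 --
    FD 4: (-15.142,5.172) -> (-11.142,5.172) [heading=0, draw]
    RT 135: heading 0 -> 225
  ]
]
Final: pos=(-11.142,5.172), heading=225, 6 segment(s) drawn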